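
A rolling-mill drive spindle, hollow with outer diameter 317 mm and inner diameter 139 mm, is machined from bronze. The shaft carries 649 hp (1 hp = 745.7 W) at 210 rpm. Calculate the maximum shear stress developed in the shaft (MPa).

ω = 2π·210/60 = 21.99 rad/s, so T = P/ω = 649×745.7 / 21.99 = 22010 N·m.
J = π(d_o⁴ − d_i⁴)/32 = π(0.317⁴ − 0.139⁴)/32 = 9.547×10^-4 m⁴.
τ_max = T·r/J = 22010 × 0.159 / 9.547×10^-4 = 3.654×10^6 Pa.

3.65 MPa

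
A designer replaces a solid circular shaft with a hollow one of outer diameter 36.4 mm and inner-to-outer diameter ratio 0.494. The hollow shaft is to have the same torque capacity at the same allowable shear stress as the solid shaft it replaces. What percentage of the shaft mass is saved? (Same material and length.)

Equal τ_max and T ⇒ the solid shaft needs d_s³ = d_o³(1−k⁴), so d_s = 36.4·(1−0.494⁴)^(1/3) = 35.66 mm.
Area ratio A_h/A_s = d_o²(1−k²)/d_s² = (1−k²)/(1−k⁴)^(2/3) = 0.7876.
Mass saving = 1 − 0.7876 = 21.2 %.

21.2 %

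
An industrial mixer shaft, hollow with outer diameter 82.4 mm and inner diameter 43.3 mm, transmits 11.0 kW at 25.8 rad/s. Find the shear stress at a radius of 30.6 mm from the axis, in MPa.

3.12 MPa

ω = 25.8 rad/s, so T = P/ω = 11.0×10³ / 25.80 = 426.4 N·m.
J = π(d_o⁴ − d_i⁴)/32 = π(0.0824⁴ − 0.0433⁴)/32 = 4.181×10^-6 m⁴.
Shear stress varies linearly with radius: τ = T·r/J = 426.4 × 0.0306 / 4.181×10^-6 = 3.121×10^6 Pa.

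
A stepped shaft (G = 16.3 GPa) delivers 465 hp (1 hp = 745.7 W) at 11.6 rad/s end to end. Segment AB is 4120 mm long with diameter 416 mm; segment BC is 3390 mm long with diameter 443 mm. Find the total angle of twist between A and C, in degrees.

0.241°

ω = 11.6 rad/s, so T = P/ω = 465×745.7 / 11.60 = 29890 N·m.
J_AB = π(0.416)⁴/32 = 2.94×10^-3 m⁴; J_BC = π(0.443)⁴/32 = 3.78×10^-3 m⁴.
θ = (T/G)·Σ L_i/J_i = (29890/16.3×10⁹)·(4.12/2.94×10^-3 + 3.39/3.78×10^-3) = 4.214×10^-3 rad.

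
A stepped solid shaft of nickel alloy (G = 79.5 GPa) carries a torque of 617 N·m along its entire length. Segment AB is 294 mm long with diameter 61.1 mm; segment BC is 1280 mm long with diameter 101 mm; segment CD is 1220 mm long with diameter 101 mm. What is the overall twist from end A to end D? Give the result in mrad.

3.57 mrad

J_AB = π(0.0611)⁴/32 = 1.37×10^-6 m⁴; J_BC = π(0.101)⁴/32 = 1.02×10^-5 m⁴; J_CD = π(0.101)⁴/32 = 1.02×10^-5 m⁴.
θ = (T/G)·Σ L_i/J_i = (617.0/79.5×10⁹)·(0.294/1.37×10^-6 + 1.28/1.02×10^-5 + 1.22/1.02×10^-5) = 3.567×10^-3 rad.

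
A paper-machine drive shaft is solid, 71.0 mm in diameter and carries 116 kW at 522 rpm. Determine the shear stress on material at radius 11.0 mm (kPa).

9360 kPa

ω = 2π·522/60 = 54.66 rad/s, so T = P/ω = 116×10³ / 54.66 = 2122 N·m.
J = πd⁴/32 = π(0.0710)⁴/32 = 2.495×10^-6 m⁴.
Shear stress varies linearly with radius: τ = T·r/J = 2122 × 0.0110 / 2.495×10^-6 = 9.357×10^6 Pa.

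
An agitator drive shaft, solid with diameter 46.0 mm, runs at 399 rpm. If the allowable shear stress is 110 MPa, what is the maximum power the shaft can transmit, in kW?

87.8 kW

J = πd⁴/32 = π(0.0460)⁴/32 = 4.396×10^-7 m⁴.
T_max = τ_allow·J/r = 1.10×10^8 × 4.396×10^-7 / 0.0230 = 2102 N·m.
ω = 2π·399/60 = 41.78 rad/s, so P_max = T_max·ω = 8.784×10^4 W.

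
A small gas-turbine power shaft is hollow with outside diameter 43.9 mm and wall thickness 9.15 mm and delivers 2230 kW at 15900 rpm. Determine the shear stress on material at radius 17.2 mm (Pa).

ω = 2π·15900/60 = 1665 rad/s, so T = P/ω = 2230×10³ / 1665 = 1339 N·m.
J = π(d_o⁴ − d_i⁴)/32 = π(0.0439⁴ − 0.0256⁴)/32 = 3.225×10^-7 m⁴.
Shear stress varies linearly with radius: τ = T·r/J = 1339 × 0.0172 / 3.225×10^-7 = 7.144×10^7 Pa.

7.14e7 Pa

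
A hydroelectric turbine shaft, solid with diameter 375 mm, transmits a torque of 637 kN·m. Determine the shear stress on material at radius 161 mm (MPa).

52.8 MPa

J = πd⁴/32 = π(0.375)⁴/32 = 1.941×10^-3 m⁴.
Shear stress varies linearly with radius: τ = T·r/J = 637000 × 0.161 / 1.941×10^-3 = 5.283×10^7 Pa.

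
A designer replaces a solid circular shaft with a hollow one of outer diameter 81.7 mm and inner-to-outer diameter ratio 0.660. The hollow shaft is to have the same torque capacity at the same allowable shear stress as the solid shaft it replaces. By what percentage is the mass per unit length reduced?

Equal τ_max and T ⇒ the solid shaft needs d_s³ = d_o³(1−k⁴), so d_s = 81.7·(1−0.660⁴)^(1/3) = 76.17 mm.
Area ratio A_h/A_s = d_o²(1−k²)/d_s² = (1−k²)/(1−k⁴)^(2/3) = 0.6494.
Mass saving = 1 − 0.6494 = 35.1 %.

35.1 %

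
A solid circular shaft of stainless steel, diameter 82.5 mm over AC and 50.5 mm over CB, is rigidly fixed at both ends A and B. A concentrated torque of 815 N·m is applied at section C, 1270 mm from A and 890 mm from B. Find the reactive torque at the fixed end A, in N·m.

679 N·m

Compatibility: T_A·a/J_AC = T_B·b/J_CB with T_A + T_B = T₀.
J_AC = 4.55×10^-6 m⁴, J_CB = 6.39×10^-7 m⁴, so T_A = T₀·(J_AC/a)/((J_AC/a)+(J_CB/b)) = 679.0 N·m, T_B = 136.0 N·m.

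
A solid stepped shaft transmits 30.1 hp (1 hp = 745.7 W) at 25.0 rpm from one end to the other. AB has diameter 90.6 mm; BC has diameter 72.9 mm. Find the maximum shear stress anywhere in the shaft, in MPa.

ω = 2π·25.0/60 = 2.618 rad/s, so T = P/ω = 30.1×745.7 / 2.618 = 8574 N·m.
Under the same torque, τ_max = 16T/(πd³) is largest where d is smallest — segment BC (d = 72.9 mm).
τ_max = 16·8574/(π·(0.0729)³) = 1.127×10^8 Pa.

113 MPa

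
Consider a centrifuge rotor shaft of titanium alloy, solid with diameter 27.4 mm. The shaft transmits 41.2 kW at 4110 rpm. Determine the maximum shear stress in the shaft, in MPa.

ω = 2π·4110/60 = 430.4 rad/s, so T = P/ω = 41.2×10³ / 430.4 = 95.73 N·m.
J = πd⁴/32 = π(0.0274)⁴/32 = 5.534×10^-8 m⁴.
τ_max = T·r/J = 95.73 × 0.0137 / 5.534×10^-8 = 2.370×10^7 Pa.

23.7 MPa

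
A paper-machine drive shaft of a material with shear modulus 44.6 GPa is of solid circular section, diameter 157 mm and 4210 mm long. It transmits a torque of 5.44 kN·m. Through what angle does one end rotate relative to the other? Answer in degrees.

J = πd⁴/32 = π(0.157)⁴/32 = 5.965×10^-5 m⁴.
θ = T·L/(G·J) = 5440 × 4.21 / (44.6×10⁹ × 5.965×10^-5) = 8.609×10^-3 rad.

0.493°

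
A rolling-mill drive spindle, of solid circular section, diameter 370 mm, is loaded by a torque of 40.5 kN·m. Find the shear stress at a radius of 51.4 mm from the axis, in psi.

164 psi

J = πd⁴/32 = π(0.370)⁴/32 = 1.840×10^-3 m⁴.
Shear stress varies linearly with radius: τ = T·r/J = 40500 × 0.0514 / 1.840×10^-3 = 1.131×10^6 Pa.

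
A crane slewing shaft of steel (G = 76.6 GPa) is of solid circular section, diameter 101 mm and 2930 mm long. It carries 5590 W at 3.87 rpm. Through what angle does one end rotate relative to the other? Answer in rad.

ω = 2π·3.87/60 = 0.4053 rad/s, so T = P/ω = 5590 / 0.4053 = 13790 N·m.
J = πd⁴/32 = π(0.101)⁴/32 = 1.022×10^-5 m⁴.
θ = T·L/(G·J) = 13790 × 2.93 / (76.6×10⁹ × 1.022×10^-5) = 0.05164 rad.

0.0516 rad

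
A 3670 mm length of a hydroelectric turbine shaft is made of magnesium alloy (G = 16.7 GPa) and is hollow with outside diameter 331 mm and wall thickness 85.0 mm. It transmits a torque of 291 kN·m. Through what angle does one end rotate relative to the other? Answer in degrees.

3.29°

J = π(d_o⁴ − d_i⁴)/32 = π(0.331⁴ − 0.161⁴)/32 = 1.112×10^-3 m⁴.
θ = T·L/(G·J) = 291000 × 3.67 / (16.7×10⁹ × 1.112×10^-3) = 0.05748 rad.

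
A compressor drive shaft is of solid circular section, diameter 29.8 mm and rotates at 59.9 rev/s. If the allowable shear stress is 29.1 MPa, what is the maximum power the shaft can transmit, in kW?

J = πd⁴/32 = π(0.0298)⁴/32 = 7.742×10^-8 m⁴.
T_max = τ_allow·J/r = 2.91×10^7 × 7.742×10^-8 / 0.0149 = 151.2 N·m.
ω = 2π·59.9 = 376.4 rad/s, so P_max = T_max·ω = 5.691×10^4 W.

56.9 kW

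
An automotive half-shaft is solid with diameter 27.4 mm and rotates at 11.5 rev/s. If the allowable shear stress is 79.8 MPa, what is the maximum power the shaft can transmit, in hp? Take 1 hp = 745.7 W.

31.2 hp

J = πd⁴/32 = π(0.0274)⁴/32 = 5.534×10^-8 m⁴.
T_max = τ_allow·J/r = 7.98×10^7 × 5.534×10^-8 / 0.0137 = 322.3 N·m.
ω = 2π·11.5 = 72.26 rad/s, so P_max = T_max·ω = 2.329×10^4 W.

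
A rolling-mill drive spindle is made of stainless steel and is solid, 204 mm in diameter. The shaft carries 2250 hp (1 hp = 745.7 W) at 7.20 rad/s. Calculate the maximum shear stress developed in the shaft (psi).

20300 psi

ω = 7.20 rad/s, so T = P/ω = 2250×745.7 / 7.200 = 233000 N·m.
J = πd⁴/32 = π(0.204)⁴/32 = 1.700×10^-4 m⁴.
τ_max = T·r/J = 233000 × 0.102 / 1.700×10^-4 = 1.398×10^8 Pa.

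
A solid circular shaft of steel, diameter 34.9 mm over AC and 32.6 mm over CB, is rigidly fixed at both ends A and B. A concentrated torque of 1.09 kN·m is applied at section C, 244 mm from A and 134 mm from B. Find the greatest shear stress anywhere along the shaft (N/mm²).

93.1 N/mm²

Compatibility: T_A·a/J_AC = T_B·b/J_CB with T_A + T_B = T₀.
J_AC = 1.46×10^-7 m⁴, J_CB = 1.11×10^-7 m⁴, so T_A = T₀·(J_AC/a)/((J_AC/a)+(J_CB/b)) = 456.8 N·m, T_B = 633.2 N·m.
τ in each portion: τ_AC = 5.47×10^7 Pa, τ_CB = 9.31×10^7 Pa; maximum is in CB.
τ_max = T_CB·r/J = 633.2·0.0163/1.11×10^-7 = 9.308×10^7 Pa.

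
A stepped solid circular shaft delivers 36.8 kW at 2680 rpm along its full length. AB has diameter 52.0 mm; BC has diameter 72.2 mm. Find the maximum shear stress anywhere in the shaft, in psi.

689 psi

ω = 2π·2680/60 = 280.6 rad/s, so T = P/ω = 36.8×10³ / 280.6 = 131.1 N·m.
Under the same torque, τ_max = 16T/(πd³) is largest where d is smallest — segment AB (d = 52.0 mm).
τ_max = 16·131.1/(π·(0.0520)³) = 4.749×10^6 Pa.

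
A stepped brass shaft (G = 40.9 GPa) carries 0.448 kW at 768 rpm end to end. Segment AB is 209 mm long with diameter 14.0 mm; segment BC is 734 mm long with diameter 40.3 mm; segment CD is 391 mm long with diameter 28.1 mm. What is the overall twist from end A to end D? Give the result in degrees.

0.504°

ω = 2π·768/60 = 80.42 rad/s, so T = P/ω = 0.448×10³ / 80.42 = 5.570 N·m.
J_AB = π(0.0140)⁴/32 = 3.77×10^-9 m⁴; J_BC = π(0.0403)⁴/32 = 2.59×10^-7 m⁴; J_CD = π(0.0281)⁴/32 = 6.12×10^-8 m⁴.
θ = (T/G)·Σ L_i/J_i = (5.570/40.9×10⁹)·(0.209/3.77×10^-9 + 0.734/2.59×10^-7 + 0.391/6.12×10^-8) = 8.803×10^-3 rad.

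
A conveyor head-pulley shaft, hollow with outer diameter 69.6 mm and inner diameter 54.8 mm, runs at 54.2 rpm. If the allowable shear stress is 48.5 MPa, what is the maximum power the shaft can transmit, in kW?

11.2 kW

J = π(d_o⁴ − d_i⁴)/32 = π(0.0696⁴ − 0.0548⁴)/32 = 1.418×10^-6 m⁴.
T_max = τ_allow·J/r = 4.85×10^7 × 1.418×10^-6 / 0.0348 = 1977 N·m.
ω = 2π·54.2/60 = 5.676 rad/s, so P_max = T_max·ω = 1.122×10^4 W.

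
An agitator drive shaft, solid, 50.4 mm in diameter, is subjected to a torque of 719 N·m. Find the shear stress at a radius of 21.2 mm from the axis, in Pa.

J = πd⁴/32 = π(0.0504)⁴/32 = 6.335×10^-7 m⁴.
Shear stress varies linearly with radius: τ = T·r/J = 719.0 × 0.0212 / 6.335×10^-7 = 2.406×10^7 Pa.

2.41e7 Pa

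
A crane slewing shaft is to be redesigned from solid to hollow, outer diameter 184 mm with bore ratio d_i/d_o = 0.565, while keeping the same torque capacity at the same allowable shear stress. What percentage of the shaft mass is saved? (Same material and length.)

Equal τ_max and T ⇒ the solid shaft needs d_s³ = d_o³(1−k⁴), so d_s = 184·(1−0.565⁴)^(1/3) = 177.5 mm.
Area ratio A_h/A_s = d_o²(1−k²)/d_s² = (1−k²)/(1−k⁴)^(2/3) = 0.7313.
Mass saving = 1 − 0.7313 = 26.9 %.

26.9 %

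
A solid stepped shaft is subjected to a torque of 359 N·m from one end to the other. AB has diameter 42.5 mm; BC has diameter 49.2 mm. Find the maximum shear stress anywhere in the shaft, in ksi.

Under the same torque, τ_max = 16T/(πd³) is largest where d is smallest — segment AB (d = 42.5 mm).
τ_max = 16·359.0/(π·(0.0425)³) = 2.382×10^7 Pa.

3.45 ksi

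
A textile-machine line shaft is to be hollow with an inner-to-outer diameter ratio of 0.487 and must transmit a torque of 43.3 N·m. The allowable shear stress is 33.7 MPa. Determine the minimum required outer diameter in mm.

For a hollow shaft with d_i/d_o = 0.487: τ_max = 16T/(π d_o³ (1−k⁴)), so d_o = [16T/(π τ_allow (1−k⁴))]^(1/3) = [16·43.30/(π·3.37×10^7·0.9438)]^(1/3) = 0.01907 m.

19.1 mm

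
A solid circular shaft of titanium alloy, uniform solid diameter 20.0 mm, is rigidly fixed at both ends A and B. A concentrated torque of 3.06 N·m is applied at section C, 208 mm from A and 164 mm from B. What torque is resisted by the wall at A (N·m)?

1.35 N·m

With uniform GJ and both ends fixed, compatibility θ_AC = θ_CB gives T_A·a = T_B·b, together with T_A + T_B = T₀.
T_A = T₀·b/(a+b) = 3.060·164/372.0 = 1.349 N·m; T_B = 1.711 N·m.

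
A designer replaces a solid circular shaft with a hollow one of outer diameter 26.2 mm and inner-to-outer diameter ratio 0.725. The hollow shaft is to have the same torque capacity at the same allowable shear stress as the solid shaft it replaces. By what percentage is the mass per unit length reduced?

Equal τ_max and T ⇒ the solid shaft needs d_s³ = d_o³(1−k⁴), so d_s = 26.2·(1−0.725⁴)^(1/3) = 23.52 mm.
Area ratio A_h/A_s = d_o²(1−k²)/d_s² = (1−k²)/(1−k⁴)^(2/3) = 0.5885.
Mass saving = 1 − 0.5885 = 41.2 %.

41.2 %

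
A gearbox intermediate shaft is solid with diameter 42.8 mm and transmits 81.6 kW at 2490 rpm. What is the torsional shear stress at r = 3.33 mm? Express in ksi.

ω = 2π·2490/60 = 260.8 rad/s, so T = P/ω = 81.6×10³ / 260.8 = 312.9 N·m.
J = πd⁴/32 = π(0.0428)⁴/32 = 3.294×10^-7 m⁴.
Shear stress varies linearly with radius: τ = T·r/J = 312.9 × 0.00333 / 3.294×10^-7 = 3.163×10^6 Pa.

0.459 ksi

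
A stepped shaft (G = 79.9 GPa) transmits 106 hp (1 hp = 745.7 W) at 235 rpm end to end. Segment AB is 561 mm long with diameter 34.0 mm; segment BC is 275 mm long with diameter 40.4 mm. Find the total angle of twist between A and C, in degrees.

ω = 2π·235/60 = 24.61 rad/s, so T = P/ω = 106×745.7 / 24.61 = 3212 N·m.
J_AB = π(0.0340)⁴/32 = 1.31×10^-7 m⁴; J_BC = π(0.0404)⁴/32 = 2.62×10^-7 m⁴.
θ = (T/G)·Σ L_i/J_i = (3212/79.9×10⁹)·(0.561/1.31×10^-7 + 0.275/2.62×10^-7) = 0.2142 rad.

12.3°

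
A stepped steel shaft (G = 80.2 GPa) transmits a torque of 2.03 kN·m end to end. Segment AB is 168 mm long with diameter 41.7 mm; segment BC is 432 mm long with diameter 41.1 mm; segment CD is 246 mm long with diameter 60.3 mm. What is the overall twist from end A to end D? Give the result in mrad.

58.2 mrad

J_AB = π(0.0417)⁴/32 = 2.97×10^-7 m⁴; J_BC = π(0.0411)⁴/32 = 2.80×10^-7 m⁴; J_CD = π(0.0603)⁴/32 = 1.30×10^-6 m⁴.
θ = (T/G)·Σ L_i/J_i = (2030/80.2×10⁹)·(0.168/2.97×10^-7 + 0.432/2.80×10^-7 + 0.246/1.30×10^-6) = 0.05816 rad.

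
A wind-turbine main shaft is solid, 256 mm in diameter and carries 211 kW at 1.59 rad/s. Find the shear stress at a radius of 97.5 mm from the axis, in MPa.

30.7 MPa

ω = 1.59 rad/s, so T = P/ω = 211×10³ / 1.590 = 132700 N·m.
J = πd⁴/32 = π(0.256)⁴/32 = 4.217×10^-4 m⁴.
Shear stress varies linearly with radius: τ = T·r/J = 132700 × 0.0975 / 4.217×10^-4 = 3.069×10^7 Pa.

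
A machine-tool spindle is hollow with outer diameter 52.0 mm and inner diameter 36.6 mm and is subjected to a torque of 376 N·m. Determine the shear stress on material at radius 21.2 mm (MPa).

14.7 MPa

J = π(d_o⁴ − d_i⁴)/32 = π(0.0520⁴ − 0.0366⁴)/32 = 5.416×10^-7 m⁴.
Shear stress varies linearly with radius: τ = T·r/J = 376.0 × 0.0212 / 5.416×10^-7 = 1.472×10^7 Pa.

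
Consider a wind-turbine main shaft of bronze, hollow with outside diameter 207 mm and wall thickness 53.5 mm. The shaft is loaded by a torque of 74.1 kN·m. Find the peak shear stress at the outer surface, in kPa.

J = π(d_o⁴ − d_i⁴)/32 = π(0.207⁴ − 0.100⁴)/32 = 1.704×10^-4 m⁴.
τ_max = T·r/J = 74100 × 0.103 / 1.704×10^-4 = 4.500×10^7 Pa.

45000 kPa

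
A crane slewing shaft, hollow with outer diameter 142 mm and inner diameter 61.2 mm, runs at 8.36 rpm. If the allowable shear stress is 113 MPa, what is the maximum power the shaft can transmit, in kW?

J = π(d_o⁴ − d_i⁴)/32 = π(0.142⁴ − 0.0612⁴)/32 = 3.854×10^-5 m⁴.
T_max = τ_allow·J/r = 1.13×10^8 × 3.854×10^-5 / 0.0710 = 61340 N·m.
ω = 2π·8.36/60 = 0.8755 rad/s, so P_max = T_max·ω = 5.370×10^4 W.

53.7 kW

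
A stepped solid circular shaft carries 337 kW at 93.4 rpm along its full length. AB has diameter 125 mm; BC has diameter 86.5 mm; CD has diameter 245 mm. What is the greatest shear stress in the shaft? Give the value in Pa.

2.71e8 Pa

ω = 2π·93.4/60 = 9.781 rad/s, so T = P/ω = 337×10³ / 9.781 = 34460 N·m.
Under the same torque, τ_max = 16T/(πd³) is largest where d is smallest — segment BC (d = 86.5 mm).
τ_max = 16·34460/(π·(0.0865)³) = 2.711×10^8 Pa.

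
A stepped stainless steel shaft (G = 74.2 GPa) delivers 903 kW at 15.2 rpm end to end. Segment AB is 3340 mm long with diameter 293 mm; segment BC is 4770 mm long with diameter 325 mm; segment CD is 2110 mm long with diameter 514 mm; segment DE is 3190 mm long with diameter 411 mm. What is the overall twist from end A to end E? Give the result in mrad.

ω = 2π·15.2/60 = 1.592 rad/s, so T = P/ω = 903×10³ / 1.592 = 567300 N·m.
J_AB = π(0.293)⁴/32 = 7.24×10^-4 m⁴; J_BC = π(0.325)⁴/32 = 1.10×10^-3 m⁴; J_CD = π(0.514)⁴/32 = 6.85×10^-3 m⁴; J_DE = π(0.411)⁴/32 = 2.80×10^-3 m⁴.
θ = (T/G)·Σ L_i/J_i = (567300/74.2×10⁹)·(3.34/7.24×10^-4 + 4.77/1.10×10^-3 + 2.11/6.85×10^-3 + 3.19/2.80×10^-3) = 0.07965 rad.

79.6 mrad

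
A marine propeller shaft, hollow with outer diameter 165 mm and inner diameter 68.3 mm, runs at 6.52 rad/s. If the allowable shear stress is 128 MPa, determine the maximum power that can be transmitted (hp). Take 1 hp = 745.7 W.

958 hp

J = π(d_o⁴ − d_i⁴)/32 = π(0.165⁴ − 0.0683⁴)/32 = 7.063×10^-5 m⁴.
T_max = τ_allow·J/r = 1.28×10^8 × 7.063×10^-5 / 0.0825 = 109600 N·m.
ω = 6.52 rad/s, so P_max = T_max·ω = 7.145×10^5 W.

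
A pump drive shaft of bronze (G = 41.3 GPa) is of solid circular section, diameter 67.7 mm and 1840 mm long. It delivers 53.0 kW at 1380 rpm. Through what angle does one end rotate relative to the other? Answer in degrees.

ω = 2π·1380/60 = 144.5 rad/s, so T = P/ω = 53.0×10³ / 144.5 = 366.7 N·m.
J = πd⁴/32 = π(0.0677)⁴/32 = 2.062×10^-6 m⁴.
θ = T·L/(G·J) = 366.7 × 1.84 / (41.3×10⁹ × 2.062×10^-6) = 7.923×10^-3 rad.

0.454°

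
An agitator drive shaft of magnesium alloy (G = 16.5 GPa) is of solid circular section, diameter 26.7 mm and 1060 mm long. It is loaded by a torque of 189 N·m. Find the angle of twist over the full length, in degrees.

J = πd⁴/32 = π(0.0267)⁴/32 = 4.989×10^-8 m⁴.
θ = T·L/(G·J) = 189.0 × 1.06 / (16.5×10⁹ × 4.989×10^-8) = 0.2434 rad.

13.9°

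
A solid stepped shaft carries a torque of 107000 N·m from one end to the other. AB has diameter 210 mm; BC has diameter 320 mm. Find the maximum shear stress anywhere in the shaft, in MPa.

Under the same torque, τ_max = 16T/(πd³) is largest where d is smallest — segment AB (d = 210 mm).
τ_max = 16·107000/(π·(0.210)³) = 5.884×10^7 Pa.

58.8 MPa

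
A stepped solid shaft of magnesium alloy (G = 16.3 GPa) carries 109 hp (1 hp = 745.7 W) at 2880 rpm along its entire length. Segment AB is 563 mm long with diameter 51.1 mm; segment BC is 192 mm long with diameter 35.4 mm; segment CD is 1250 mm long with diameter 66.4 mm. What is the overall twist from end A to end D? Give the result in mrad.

ω = 2π·2880/60 = 301.6 rad/s, so T = P/ω = 109×745.7 / 301.6 = 269.5 N·m.
J_AB = π(0.0511)⁴/32 = 6.69×10^-7 m⁴; J_BC = π(0.0354)⁴/32 = 1.54×10^-7 m⁴; J_CD = π(0.0664)⁴/32 = 1.91×10^-6 m⁴.
θ = (T/G)·Σ L_i/J_i = (269.5/16.3×10⁹)·(0.563/6.69×10^-7 + 0.192/1.54×10^-7 + 1.25/1.91×10^-6) = 0.04533 rad.

45.3 mrad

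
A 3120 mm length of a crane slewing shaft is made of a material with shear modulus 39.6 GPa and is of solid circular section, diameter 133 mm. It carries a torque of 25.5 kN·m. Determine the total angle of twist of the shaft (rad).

0.0654 rad

J = πd⁴/32 = π(0.133)⁴/32 = 3.072×10^-5 m⁴.
θ = T·L/(G·J) = 25500 × 3.12 / (39.6×10⁹ × 3.072×10^-5) = 0.06540 rad.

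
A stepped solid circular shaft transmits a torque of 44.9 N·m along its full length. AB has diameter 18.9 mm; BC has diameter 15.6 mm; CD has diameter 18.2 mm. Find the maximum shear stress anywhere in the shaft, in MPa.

60.2 MPa

Under the same torque, τ_max = 16T/(πd³) is largest where d is smallest — segment BC (d = 15.6 mm).
τ_max = 16·44.90/(π·(0.0156)³) = 6.023×10^7 Pa.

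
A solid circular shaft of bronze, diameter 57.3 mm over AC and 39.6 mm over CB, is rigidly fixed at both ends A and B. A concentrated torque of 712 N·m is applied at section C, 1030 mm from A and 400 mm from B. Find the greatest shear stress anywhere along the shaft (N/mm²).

21.6 N/mm²

Compatibility: T_A·a/J_AC = T_B·b/J_CB with T_A + T_B = T₀.
J_AC = 1.06×10^-6 m⁴, J_CB = 2.41×10^-7 m⁴, so T_A = T₀·(J_AC/a)/((J_AC/a)+(J_CB/b)) = 448.5 N·m, T_B = 263.5 N·m.
τ in each portion: τ_AC = 1.21×10^7 Pa, τ_CB = 2.16×10^7 Pa; maximum is in CB.
τ_max = T_CB·r/J = 263.5·0.0198/2.41×10^-7 = 2.161×10^7 Pa.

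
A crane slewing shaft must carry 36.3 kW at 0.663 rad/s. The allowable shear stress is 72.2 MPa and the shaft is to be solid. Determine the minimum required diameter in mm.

157 mm

ω = 0.663 rad/s, so T = P/ω = 36.3×10³ / 0.6630 = 54750 N·m.
For a solid shaft τ_max = 16T/(πd³), so d = (16T/(π τ_allow))^(1/3) = (16·54750/(π·7.22×10^7))^(1/3) = 0.1569 m.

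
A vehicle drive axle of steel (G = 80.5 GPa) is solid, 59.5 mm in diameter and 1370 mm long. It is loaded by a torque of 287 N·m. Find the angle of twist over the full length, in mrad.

J = πd⁴/32 = π(0.0595)⁴/32 = 1.230×10^-6 m⁴.
θ = T·L/(G·J) = 287.0 × 1.37 / (80.5×10⁹ × 1.230×10^-6) = 3.970×10^-3 rad.

3.97 mrad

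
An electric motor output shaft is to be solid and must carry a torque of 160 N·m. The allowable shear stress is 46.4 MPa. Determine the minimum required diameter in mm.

For a solid shaft τ_max = 16T/(πd³), so d = (16T/(π τ_allow))^(1/3) = (16·160.0/(π·4.64×10^7))^(1/3) = 0.02599 m.

26.0 mm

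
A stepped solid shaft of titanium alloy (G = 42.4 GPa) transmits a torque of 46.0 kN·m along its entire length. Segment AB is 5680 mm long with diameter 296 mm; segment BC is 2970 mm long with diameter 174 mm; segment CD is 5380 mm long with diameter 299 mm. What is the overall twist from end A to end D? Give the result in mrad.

51.4 mrad

J_AB = π(0.296)⁴/32 = 7.54×10^-4 m⁴; J_BC = π(0.174)⁴/32 = 9.00×10^-5 m⁴; J_CD = π(0.299)⁴/32 = 7.85×10^-4 m⁴.
θ = (T/G)·Σ L_i/J_i = (46000/42.4×10⁹)·(5.68/7.54×10^-4 + 2.97/9.00×10^-5 + 5.38/7.85×10^-4) = 0.05142 rad.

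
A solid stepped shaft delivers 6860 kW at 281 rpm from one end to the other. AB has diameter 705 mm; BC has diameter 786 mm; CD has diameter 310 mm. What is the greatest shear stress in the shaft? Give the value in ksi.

5.78 ksi

ω = 2π·281/60 = 29.43 rad/s, so T = P/ω = 6860×10³ / 29.43 = 233100 N·m.
Under the same torque, τ_max = 16T/(πd³) is largest where d is smallest — segment CD (d = 310 mm).
τ_max = 16·233100/(π·(0.310)³) = 3.985×10^7 Pa.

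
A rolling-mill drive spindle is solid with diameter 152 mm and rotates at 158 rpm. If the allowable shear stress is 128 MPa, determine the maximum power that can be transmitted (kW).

J = πd⁴/32 = π(0.152)⁴/32 = 5.241×10^-5 m⁴.
T_max = τ_allow·J/r = 1.28×10^8 × 5.241×10^-5 / 0.0760 = 88260 N·m.
ω = 2π·158/60 = 16.55 rad/s, so P_max = T_max·ω = 1.460×10^6 W.

1460 kW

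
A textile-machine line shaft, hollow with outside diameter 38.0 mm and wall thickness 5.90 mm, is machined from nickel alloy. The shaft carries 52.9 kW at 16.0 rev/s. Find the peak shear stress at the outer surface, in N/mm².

ω = 2π·16.0 = 100.5 rad/s, so T = P/ω = 52.9×10³ / 100.5 = 526.2 N·m.
J = π(d_o⁴ − d_i⁴)/32 = π(0.0380⁴ − 0.0262⁴)/32 = 1.584×10^-7 m⁴.
τ_max = T·r/J = 526.2 × 0.0190 / 1.584×10^-7 = 6.310×10^7 Pa.

63.1 N/mm²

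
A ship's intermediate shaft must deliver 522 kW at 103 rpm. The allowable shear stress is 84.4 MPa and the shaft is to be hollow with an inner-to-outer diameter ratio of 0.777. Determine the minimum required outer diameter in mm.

166 mm

ω = 2π·103/60 = 10.79 rad/s, so T = P/ω = 522×10³ / 10.79 = 48400 N·m.
For a hollow shaft with d_i/d_o = 0.777: τ_max = 16T/(π d_o³ (1−k⁴)), so d_o = [16T/(π τ_allow (1−k⁴))]^(1/3) = [16·48400/(π·8.44×10^7·0.6355)]^(1/3) = 0.1663 m.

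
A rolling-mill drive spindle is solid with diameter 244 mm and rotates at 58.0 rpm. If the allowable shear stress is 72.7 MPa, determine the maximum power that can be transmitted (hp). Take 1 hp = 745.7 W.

J = πd⁴/32 = π(0.244)⁴/32 = 3.480×10^-4 m⁴.
T_max = τ_allow·J/r = 7.27×10^7 × 3.480×10^-4 / 0.122 = 207400 N·m.
ω = 2π·58.0/60 = 6.074 rad/s, so P_max = T_max·ω = 1.259×10^6 W.

1690 hp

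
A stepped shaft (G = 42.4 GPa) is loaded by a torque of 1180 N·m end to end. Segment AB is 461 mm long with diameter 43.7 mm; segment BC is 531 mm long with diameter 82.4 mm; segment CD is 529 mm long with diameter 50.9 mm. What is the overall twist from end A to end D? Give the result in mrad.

J_AB = π(0.0437)⁴/32 = 3.58×10^-7 m⁴; J_BC = π(0.0824)⁴/32 = 4.53×10^-6 m⁴; J_CD = π(0.0509)⁴/32 = 6.59×10^-7 m⁴.
θ = (T/G)·Σ L_i/J_i = (1180/42.4×10⁹)·(0.461/3.58×10^-7 + 0.531/4.53×10^-6 + 0.529/6.59×10^-7) = 0.06144 rad.

61.4 mrad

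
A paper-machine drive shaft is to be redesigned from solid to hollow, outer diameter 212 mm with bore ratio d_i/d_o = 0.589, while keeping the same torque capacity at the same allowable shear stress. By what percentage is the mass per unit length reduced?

Equal τ_max and T ⇒ the solid shaft needs d_s³ = d_o³(1−k⁴), so d_s = 212·(1−0.589⁴)^(1/3) = 203.1 mm.
Area ratio A_h/A_s = d_o²(1−k²)/d_s² = (1−k²)/(1−k⁴)^(2/3) = 0.7114.
Mass saving = 1 − 0.7114 = 28.9 %.

28.9 %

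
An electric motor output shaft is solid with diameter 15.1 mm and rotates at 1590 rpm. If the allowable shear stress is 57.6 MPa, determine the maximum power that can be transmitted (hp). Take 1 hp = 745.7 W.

J = πd⁴/32 = π(0.0151)⁴/32 = 5.104×10^-9 m⁴.
T_max = τ_allow·J/r = 5.76×10^7 × 5.104×10^-9 / 0.00755 = 38.94 N·m.
ω = 2π·1590/60 = 166.5 rad/s, so P_max = T_max·ω = 6483 W.

8.69 hp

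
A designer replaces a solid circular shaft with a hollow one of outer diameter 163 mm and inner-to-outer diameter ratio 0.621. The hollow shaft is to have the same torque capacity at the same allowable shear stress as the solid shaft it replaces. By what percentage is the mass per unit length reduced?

Equal τ_max and T ⇒ the solid shaft needs d_s³ = d_o³(1−k⁴), so d_s = 163·(1−0.621⁴)^(1/3) = 154.5 mm.
Area ratio A_h/A_s = d_o²(1−k²)/d_s² = (1−k²)/(1−k⁴)^(2/3) = 0.6840.
Mass saving = 1 − 0.6840 = 31.6 %.

31.6 %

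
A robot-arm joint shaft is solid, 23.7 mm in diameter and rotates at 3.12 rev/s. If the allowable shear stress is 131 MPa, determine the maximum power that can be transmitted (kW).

6.71 kW

J = πd⁴/32 = π(0.0237)⁴/32 = 3.097×10^-8 m⁴.
T_max = τ_allow·J/r = 1.31×10^8 × 3.097×10^-8 / 0.0118 = 342.4 N·m.
ω = 2π·3.12 = 19.60 rad/s, so P_max = T_max·ω = 6712 W.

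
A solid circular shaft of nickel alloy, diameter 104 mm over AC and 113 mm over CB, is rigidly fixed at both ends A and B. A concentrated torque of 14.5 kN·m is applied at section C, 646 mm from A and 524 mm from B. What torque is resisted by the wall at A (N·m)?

5330 N·m

Compatibility: T_A·a/J_AC = T_B·b/J_CB with T_A + T_B = T₀.
J_AC = 1.15×10^-5 m⁴, J_CB = 1.60×10^-5 m⁴, so T_A = T₀·(J_AC/a)/((J_AC/a)+(J_CB/b)) = 5334 N·m, T_B = 9166 N·m.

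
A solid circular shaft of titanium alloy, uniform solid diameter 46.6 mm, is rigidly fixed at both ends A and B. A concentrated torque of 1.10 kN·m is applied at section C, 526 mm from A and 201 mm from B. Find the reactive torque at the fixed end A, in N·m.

With uniform GJ and both ends fixed, compatibility θ_AC = θ_CB gives T_A·a = T_B·b, together with T_A + T_B = T₀.
T_A = T₀·b/(a+b) = 1100·201/727.0 = 304.1 N·m; T_B = 795.9 N·m.

304 N·m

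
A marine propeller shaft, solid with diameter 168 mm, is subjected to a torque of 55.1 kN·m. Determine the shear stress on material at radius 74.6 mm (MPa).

J = πd⁴/32 = π(0.168)⁴/32 = 7.821×10^-5 m⁴.
Shear stress varies linearly with radius: τ = T·r/J = 55100 × 0.0746 / 7.821×10^-5 = 5.256×10^7 Pa.

52.6 MPa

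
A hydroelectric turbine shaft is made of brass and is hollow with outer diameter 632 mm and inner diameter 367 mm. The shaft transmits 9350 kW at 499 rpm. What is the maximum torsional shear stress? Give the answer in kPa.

4070 kPa

ω = 2π·499/60 = 52.26 rad/s, so T = P/ω = 9350×10³ / 52.26 = 178900 N·m.
J = π(d_o⁴ − d_i⁴)/32 = π(0.632⁴ − 0.367⁴)/32 = 0.01388 m⁴.
τ_max = T·r/J = 178900 × 0.316 / 0.01388 = 4.073×10^6 Pa.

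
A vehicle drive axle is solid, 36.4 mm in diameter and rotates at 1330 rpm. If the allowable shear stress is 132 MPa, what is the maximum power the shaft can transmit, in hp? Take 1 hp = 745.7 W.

J = πd⁴/32 = π(0.0364)⁴/32 = 1.723×10^-7 m⁴.
T_max = τ_allow·J/r = 1.32×10^8 × 1.723×10^-7 / 0.0182 = 1250 N·m.
ω = 2π·1330/60 = 139.3 rad/s, so P_max = T_max·ω = 1.741×10^5 W.

233 hp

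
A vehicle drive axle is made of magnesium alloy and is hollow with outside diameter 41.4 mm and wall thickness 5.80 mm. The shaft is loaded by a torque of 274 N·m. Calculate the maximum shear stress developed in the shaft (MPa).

J = π(d_o⁴ − d_i⁴)/32 = π(0.0414⁴ − 0.0298⁴)/32 = 2.110×10^-7 m⁴.
τ_max = T·r/J = 274.0 × 0.0207 / 2.110×10^-7 = 2.688×10^7 Pa.

26.9 MPa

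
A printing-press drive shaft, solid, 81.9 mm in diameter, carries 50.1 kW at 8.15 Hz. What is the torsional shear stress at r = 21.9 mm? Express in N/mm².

ω = 2π·8.15 = 51.21 rad/s, so T = P/ω = 50.1×10³ / 51.21 = 978.4 N·m.
J = πd⁴/32 = π(0.0819)⁴/32 = 4.417×10^-6 m⁴.
Shear stress varies linearly with radius: τ = T·r/J = 978.4 × 0.0219 / 4.417×10^-6 = 4.851×10^6 Pa.

4.85 N/mm²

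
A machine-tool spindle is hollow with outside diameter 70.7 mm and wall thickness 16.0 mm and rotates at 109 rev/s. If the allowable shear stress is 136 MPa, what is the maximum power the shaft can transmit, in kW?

5880 kW

J = π(d_o⁴ − d_i⁴)/32 = π(0.0707⁴ − 0.0387⁴)/32 = 2.233×10^-6 m⁴.
T_max = τ_allow·J/r = 1.36×10^8 × 2.233×10^-6 / 0.0353 = 8590 N·m.
ω = 2π·109 = 684.9 rad/s, so P_max = T_max·ω = 5.883×10^6 W.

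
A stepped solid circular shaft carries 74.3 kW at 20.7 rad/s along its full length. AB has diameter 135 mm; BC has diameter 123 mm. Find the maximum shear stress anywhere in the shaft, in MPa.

ω = 20.7 rad/s, so T = P/ω = 74.3×10³ / 20.70 = 3589 N·m.
Under the same torque, τ_max = 16T/(πd³) is largest where d is smallest — segment BC (d = 123 mm).
τ_max = 16·3589/(π·(0.123)³) = 9.824×10^6 Pa.

9.82 MPa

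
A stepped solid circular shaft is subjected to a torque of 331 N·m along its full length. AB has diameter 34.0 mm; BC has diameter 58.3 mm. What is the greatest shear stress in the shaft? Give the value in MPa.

42.9 MPa

Under the same torque, τ_max = 16T/(πd³) is largest where d is smallest — segment AB (d = 34.0 mm).
τ_max = 16·331.0/(π·(0.0340)³) = 4.289×10^7 Pa.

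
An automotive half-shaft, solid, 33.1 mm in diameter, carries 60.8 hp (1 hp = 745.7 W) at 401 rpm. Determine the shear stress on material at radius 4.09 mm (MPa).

ω = 2π·401/60 = 41.99 rad/s, so T = P/ω = 60.8×745.7 / 41.99 = 1080 N·m.
J = πd⁴/32 = π(0.0331)⁴/32 = 1.178×10^-7 m⁴.
Shear stress varies linearly with radius: τ = T·r/J = 1080 × 0.00409 / 1.178×10^-7 = 3.747×10^7 Pa.

37.5 MPa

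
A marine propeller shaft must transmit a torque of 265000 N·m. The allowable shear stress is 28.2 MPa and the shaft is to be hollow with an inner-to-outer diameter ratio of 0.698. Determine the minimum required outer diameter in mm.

397 mm

For a hollow shaft with d_i/d_o = 0.698: τ_max = 16T/(π d_o³ (1−k⁴)), so d_o = [16T/(π τ_allow (1−k⁴))]^(1/3) = [16·265000/(π·2.82×10^7·0.7626)]^(1/3) = 0.3974 m.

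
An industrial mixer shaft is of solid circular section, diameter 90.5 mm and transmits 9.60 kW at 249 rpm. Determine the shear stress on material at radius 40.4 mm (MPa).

ω = 2π·249/60 = 26.08 rad/s, so T = P/ω = 9.60×10³ / 26.08 = 368.2 N·m.
J = πd⁴/32 = π(0.0905)⁴/32 = 6.586×10^-6 m⁴.
Shear stress varies linearly with radius: τ = T·r/J = 368.2 × 0.0404 / 6.586×10^-6 = 2.259×10^6 Pa.

2.26 MPa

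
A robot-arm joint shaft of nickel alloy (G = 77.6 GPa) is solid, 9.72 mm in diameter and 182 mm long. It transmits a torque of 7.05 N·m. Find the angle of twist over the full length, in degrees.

J = πd⁴/32 = π(0.00972)⁴/32 = 8.763×10^-10 m⁴.
θ = T·L/(G·J) = 7.050 × 0.182 / (77.6×10⁹ × 8.763×10^-10) = 0.01887 rad.

1.08°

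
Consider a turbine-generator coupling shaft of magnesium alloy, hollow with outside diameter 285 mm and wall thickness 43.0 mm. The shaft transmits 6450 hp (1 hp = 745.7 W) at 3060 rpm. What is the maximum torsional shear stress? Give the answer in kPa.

4330 kPa

ω = 2π·3060/60 = 320.4 rad/s, so T = P/ω = 6450×745.7 / 320.4 = 15010 N·m.
J = π(d_o⁴ − d_i⁴)/32 = π(0.285⁴ − 0.199⁴)/32 = 4.937×10^-4 m⁴.
τ_max = T·r/J = 15010 × 0.142 / 4.937×10^-4 = 4.332×10^6 Pa.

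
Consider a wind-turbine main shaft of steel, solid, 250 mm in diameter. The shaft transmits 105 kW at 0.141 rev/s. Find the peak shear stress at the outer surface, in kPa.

ω = 2π·0.141 = 0.8859 rad/s, so T = P/ω = 105×10³ / 0.8859 = 118500 N·m.
J = πd⁴/32 = π(0.250)⁴/32 = 3.835×10^-4 m⁴.
τ_max = T·r/J = 118500 × 0.125 / 3.835×10^-4 = 3.863×10^7 Pa.

38600 kPa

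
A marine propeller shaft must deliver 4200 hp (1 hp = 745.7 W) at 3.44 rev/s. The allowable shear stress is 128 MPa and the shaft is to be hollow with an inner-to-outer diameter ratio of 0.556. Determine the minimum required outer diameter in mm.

ω = 2π·3.44 = 21.61 rad/s, so T = P/ω = 4200×745.7 / 21.61 = 144900 N·m.
For a hollow shaft with d_i/d_o = 0.556: τ_max = 16T/(π d_o³ (1−k⁴)), so d_o = [16T/(π τ_allow (1−k⁴))]^(1/3) = [16·144900/(π·1.28×10^8·0.9044)]^(1/3) = 0.1854 m.

185 mm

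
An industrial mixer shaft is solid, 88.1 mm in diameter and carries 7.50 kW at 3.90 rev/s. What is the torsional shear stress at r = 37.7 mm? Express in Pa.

ω = 2π·3.90 = 24.50 rad/s, so T = P/ω = 7.50×10³ / 24.50 = 306.1 N·m.
J = πd⁴/32 = π(0.0881)⁴/32 = 5.914×10^-6 m⁴.
Shear stress varies linearly with radius: τ = T·r/J = 306.1 × 0.0377 / 5.914×10^-6 = 1.951×10^6 Pa.

1.95e6 Pa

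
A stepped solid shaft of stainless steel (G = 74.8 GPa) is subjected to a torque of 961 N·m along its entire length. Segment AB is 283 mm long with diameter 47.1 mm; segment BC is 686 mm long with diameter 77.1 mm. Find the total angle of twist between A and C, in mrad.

J_AB = π(0.0471)⁴/32 = 4.83×10^-7 m⁴; J_BC = π(0.0771)⁴/32 = 3.47×10^-6 m⁴.
θ = (T/G)·Σ L_i/J_i = (961.0/74.8×10⁹)·(0.283/4.83×10^-7 + 0.686/3.47×10^-6) = 0.01007 rad.

10.1 mrad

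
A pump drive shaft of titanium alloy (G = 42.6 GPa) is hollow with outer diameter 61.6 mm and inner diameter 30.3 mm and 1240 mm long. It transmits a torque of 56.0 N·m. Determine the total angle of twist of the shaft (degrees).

0.0702°

J = π(d_o⁴ − d_i⁴)/32 = π(0.0616⁴ − 0.0303⁴)/32 = 1.331×10^-6 m⁴.
θ = T·L/(G·J) = 56.00 × 1.24 / (42.6×10⁹ × 1.331×10^-6) = 1.225×10^-3 rad.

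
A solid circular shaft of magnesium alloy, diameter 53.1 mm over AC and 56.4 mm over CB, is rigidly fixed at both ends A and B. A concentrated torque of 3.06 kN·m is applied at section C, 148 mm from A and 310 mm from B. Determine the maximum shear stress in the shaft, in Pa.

6.47e7 Pa

Compatibility: T_A·a/J_AC = T_B·b/J_CB with T_A + T_B = T₀.
J_AC = 7.81×10^-7 m⁴, J_CB = 9.93×10^-7 m⁴, so T_A = T₀·(J_AC/a)/((J_AC/a)+(J_CB/b)) = 1903 N·m, T_B = 1157 N·m.
τ in each portion: τ_AC = 6.47×10^7 Pa, τ_CB = 3.28×10^7 Pa; maximum is in AC.
τ_max = T_AC·r/J = 1903·0.0266/7.81×10^-7 = 6.475×10^7 Pa.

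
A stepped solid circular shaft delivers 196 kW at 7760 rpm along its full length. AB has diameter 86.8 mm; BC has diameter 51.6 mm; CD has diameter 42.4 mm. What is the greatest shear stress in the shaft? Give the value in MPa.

16.1 MPa

ω = 2π·7760/60 = 812.6 rad/s, so T = P/ω = 196×10³ / 812.6 = 241.2 N·m.
Under the same torque, τ_max = 16T/(πd³) is largest where d is smallest — segment CD (d = 42.4 mm).
τ_max = 16·241.2/(π·(0.0424)³) = 1.612×10^7 Pa.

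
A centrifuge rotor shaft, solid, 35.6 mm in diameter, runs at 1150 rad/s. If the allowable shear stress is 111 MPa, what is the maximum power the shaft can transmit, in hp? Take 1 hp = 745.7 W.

1520 hp

J = πd⁴/32 = π(0.0356)⁴/32 = 1.577×10^-7 m⁴.
T_max = τ_allow·J/r = 1.11×10^8 × 1.577×10^-7 / 0.0178 = 983.3 N·m.
ω = 1150 rad/s, so P_max = T_max·ω = 1.131×10^6 W.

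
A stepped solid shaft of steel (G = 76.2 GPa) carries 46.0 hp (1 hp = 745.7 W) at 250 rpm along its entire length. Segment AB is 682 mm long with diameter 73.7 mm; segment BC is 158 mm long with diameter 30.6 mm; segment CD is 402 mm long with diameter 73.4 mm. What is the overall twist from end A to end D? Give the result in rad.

ω = 2π·250/60 = 26.18 rad/s, so T = P/ω = 46.0×745.7 / 26.18 = 1310 N·m.
J_AB = π(0.0737)⁴/32 = 2.90×10^-6 m⁴; J_BC = π(0.0306)⁴/32 = 8.61×10^-8 m⁴; J_CD = π(0.0734)⁴/32 = 2.85×10^-6 m⁴.
θ = (T/G)·Σ L_i/J_i = (1310/76.2×10⁹)·(0.682/2.90×10^-6 + 0.158/8.61×10^-8 + 0.402/2.85×10^-6) = 0.03804 rad.

0.0380 rad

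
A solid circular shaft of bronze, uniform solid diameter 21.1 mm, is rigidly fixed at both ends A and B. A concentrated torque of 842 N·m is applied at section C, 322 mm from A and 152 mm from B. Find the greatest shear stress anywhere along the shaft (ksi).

45.0 ksi

With uniform GJ and both ends fixed, compatibility θ_AC = θ_CB gives T_A·a = T_B·b, together with T_A + T_B = T₀.
T_A = T₀·b/(a+b) = 842.0·152/474.0 = 270.0 N·m; T_B = 572.0 N·m.
τ in each portion: τ_AC = 1.46×10^8 Pa, τ_CB = 3.10×10^8 Pa; maximum is in CB.
τ_max = T_CB·r/J = 572.0·0.0106/1.95×10^-8 = 3.101×10^8 Pa.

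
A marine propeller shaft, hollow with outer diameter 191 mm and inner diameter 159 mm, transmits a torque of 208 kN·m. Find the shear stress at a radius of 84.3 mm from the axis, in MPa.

J = π(d_o⁴ − d_i⁴)/32 = π(0.191⁴ − 0.159⁴)/32 = 6.791×10^-5 m⁴.
Shear stress varies linearly with radius: τ = T·r/J = 208000 × 0.0843 / 6.791×10^-5 = 2.582×10^8 Pa.

258 MPa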